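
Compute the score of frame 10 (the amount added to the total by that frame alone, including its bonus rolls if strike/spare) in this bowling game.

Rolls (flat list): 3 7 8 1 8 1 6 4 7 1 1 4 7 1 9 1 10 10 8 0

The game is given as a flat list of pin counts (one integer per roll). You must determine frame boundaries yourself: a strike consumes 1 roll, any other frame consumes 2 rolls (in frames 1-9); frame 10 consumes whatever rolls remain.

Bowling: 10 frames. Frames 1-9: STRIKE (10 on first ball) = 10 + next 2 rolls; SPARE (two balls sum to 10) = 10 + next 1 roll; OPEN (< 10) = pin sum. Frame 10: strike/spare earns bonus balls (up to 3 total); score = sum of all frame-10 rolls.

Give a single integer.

Answer: 18

Derivation:
Frame 1: SPARE (3+7=10). 10 + next roll (8) = 18. Cumulative: 18
Frame 2: OPEN (8+1=9). Cumulative: 27
Frame 3: OPEN (8+1=9). Cumulative: 36
Frame 4: SPARE (6+4=10). 10 + next roll (7) = 17. Cumulative: 53
Frame 5: OPEN (7+1=8). Cumulative: 61
Frame 6: OPEN (1+4=5). Cumulative: 66
Frame 7: OPEN (7+1=8). Cumulative: 74
Frame 8: SPARE (9+1=10). 10 + next roll (10) = 20. Cumulative: 94
Frame 9: STRIKE. 10 + next two rolls (10+8) = 28. Cumulative: 122
Frame 10: STRIKE. Sum of all frame-10 rolls (10+8+0) = 18. Cumulative: 140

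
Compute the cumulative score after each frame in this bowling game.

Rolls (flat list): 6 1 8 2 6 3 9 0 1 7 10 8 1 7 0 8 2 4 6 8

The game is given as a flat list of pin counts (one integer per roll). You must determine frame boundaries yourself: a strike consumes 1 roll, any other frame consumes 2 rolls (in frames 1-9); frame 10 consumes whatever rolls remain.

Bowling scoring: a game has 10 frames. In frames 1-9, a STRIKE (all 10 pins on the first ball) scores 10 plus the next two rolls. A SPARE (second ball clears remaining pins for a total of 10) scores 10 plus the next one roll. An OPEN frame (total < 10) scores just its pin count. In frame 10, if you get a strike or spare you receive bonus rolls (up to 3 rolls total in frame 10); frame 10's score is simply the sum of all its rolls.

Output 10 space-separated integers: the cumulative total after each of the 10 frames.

Frame 1: OPEN (6+1=7). Cumulative: 7
Frame 2: SPARE (8+2=10). 10 + next roll (6) = 16. Cumulative: 23
Frame 3: OPEN (6+3=9). Cumulative: 32
Frame 4: OPEN (9+0=9). Cumulative: 41
Frame 5: OPEN (1+7=8). Cumulative: 49
Frame 6: STRIKE. 10 + next two rolls (8+1) = 19. Cumulative: 68
Frame 7: OPEN (8+1=9). Cumulative: 77
Frame 8: OPEN (7+0=7). Cumulative: 84
Frame 9: SPARE (8+2=10). 10 + next roll (4) = 14. Cumulative: 98
Frame 10: SPARE. Sum of all frame-10 rolls (4+6+8) = 18. Cumulative: 116

Answer: 7 23 32 41 49 68 77 84 98 116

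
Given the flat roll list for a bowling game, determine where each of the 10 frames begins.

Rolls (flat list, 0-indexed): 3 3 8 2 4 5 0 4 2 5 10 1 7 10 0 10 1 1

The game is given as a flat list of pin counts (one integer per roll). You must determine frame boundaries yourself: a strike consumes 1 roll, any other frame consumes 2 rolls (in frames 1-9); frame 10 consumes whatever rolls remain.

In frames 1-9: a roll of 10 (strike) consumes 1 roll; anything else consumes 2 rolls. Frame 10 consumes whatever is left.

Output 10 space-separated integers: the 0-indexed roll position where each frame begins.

Answer: 0 2 4 6 8 10 11 13 14 16

Derivation:
Frame 1 starts at roll index 0: rolls=3,3 (sum=6), consumes 2 rolls
Frame 2 starts at roll index 2: rolls=8,2 (sum=10), consumes 2 rolls
Frame 3 starts at roll index 4: rolls=4,5 (sum=9), consumes 2 rolls
Frame 4 starts at roll index 6: rolls=0,4 (sum=4), consumes 2 rolls
Frame 5 starts at roll index 8: rolls=2,5 (sum=7), consumes 2 rolls
Frame 6 starts at roll index 10: roll=10 (strike), consumes 1 roll
Frame 7 starts at roll index 11: rolls=1,7 (sum=8), consumes 2 rolls
Frame 8 starts at roll index 13: roll=10 (strike), consumes 1 roll
Frame 9 starts at roll index 14: rolls=0,10 (sum=10), consumes 2 rolls
Frame 10 starts at roll index 16: 2 remaining rolls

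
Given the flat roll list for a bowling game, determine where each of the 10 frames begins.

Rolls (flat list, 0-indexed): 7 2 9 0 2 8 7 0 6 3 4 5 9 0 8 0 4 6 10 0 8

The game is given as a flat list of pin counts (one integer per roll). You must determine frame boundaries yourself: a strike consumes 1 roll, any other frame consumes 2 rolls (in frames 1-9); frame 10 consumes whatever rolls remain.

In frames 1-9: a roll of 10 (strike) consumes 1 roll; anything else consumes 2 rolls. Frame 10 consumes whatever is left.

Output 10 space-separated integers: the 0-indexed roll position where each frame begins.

Answer: 0 2 4 6 8 10 12 14 16 18

Derivation:
Frame 1 starts at roll index 0: rolls=7,2 (sum=9), consumes 2 rolls
Frame 2 starts at roll index 2: rolls=9,0 (sum=9), consumes 2 rolls
Frame 3 starts at roll index 4: rolls=2,8 (sum=10), consumes 2 rolls
Frame 4 starts at roll index 6: rolls=7,0 (sum=7), consumes 2 rolls
Frame 5 starts at roll index 8: rolls=6,3 (sum=9), consumes 2 rolls
Frame 6 starts at roll index 10: rolls=4,5 (sum=9), consumes 2 rolls
Frame 7 starts at roll index 12: rolls=9,0 (sum=9), consumes 2 rolls
Frame 8 starts at roll index 14: rolls=8,0 (sum=8), consumes 2 rolls
Frame 9 starts at roll index 16: rolls=4,6 (sum=10), consumes 2 rolls
Frame 10 starts at roll index 18: 3 remaining rolls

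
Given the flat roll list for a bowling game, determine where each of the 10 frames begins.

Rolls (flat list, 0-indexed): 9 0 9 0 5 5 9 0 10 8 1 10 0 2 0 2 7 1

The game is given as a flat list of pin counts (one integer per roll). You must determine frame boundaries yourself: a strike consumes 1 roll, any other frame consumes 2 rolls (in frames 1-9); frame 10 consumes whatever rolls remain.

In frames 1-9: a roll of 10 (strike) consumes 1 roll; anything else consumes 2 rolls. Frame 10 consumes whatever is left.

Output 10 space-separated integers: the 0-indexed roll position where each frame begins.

Frame 1 starts at roll index 0: rolls=9,0 (sum=9), consumes 2 rolls
Frame 2 starts at roll index 2: rolls=9,0 (sum=9), consumes 2 rolls
Frame 3 starts at roll index 4: rolls=5,5 (sum=10), consumes 2 rolls
Frame 4 starts at roll index 6: rolls=9,0 (sum=9), consumes 2 rolls
Frame 5 starts at roll index 8: roll=10 (strike), consumes 1 roll
Frame 6 starts at roll index 9: rolls=8,1 (sum=9), consumes 2 rolls
Frame 7 starts at roll index 11: roll=10 (strike), consumes 1 roll
Frame 8 starts at roll index 12: rolls=0,2 (sum=2), consumes 2 rolls
Frame 9 starts at roll index 14: rolls=0,2 (sum=2), consumes 2 rolls
Frame 10 starts at roll index 16: 2 remaining rolls

Answer: 0 2 4 6 8 9 11 12 14 16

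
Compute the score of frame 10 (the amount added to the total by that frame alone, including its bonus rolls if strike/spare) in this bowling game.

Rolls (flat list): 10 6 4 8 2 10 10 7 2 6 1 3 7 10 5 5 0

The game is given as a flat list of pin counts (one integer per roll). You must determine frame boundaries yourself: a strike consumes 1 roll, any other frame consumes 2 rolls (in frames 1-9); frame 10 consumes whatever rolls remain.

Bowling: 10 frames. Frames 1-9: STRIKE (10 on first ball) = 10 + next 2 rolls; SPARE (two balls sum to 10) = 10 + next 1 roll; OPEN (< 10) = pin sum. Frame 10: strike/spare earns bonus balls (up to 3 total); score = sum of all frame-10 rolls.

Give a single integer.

Answer: 10

Derivation:
Frame 1: STRIKE. 10 + next two rolls (6+4) = 20. Cumulative: 20
Frame 2: SPARE (6+4=10). 10 + next roll (8) = 18. Cumulative: 38
Frame 3: SPARE (8+2=10). 10 + next roll (10) = 20. Cumulative: 58
Frame 4: STRIKE. 10 + next two rolls (10+7) = 27. Cumulative: 85
Frame 5: STRIKE. 10 + next two rolls (7+2) = 19. Cumulative: 104
Frame 6: OPEN (7+2=9). Cumulative: 113
Frame 7: OPEN (6+1=7). Cumulative: 120
Frame 8: SPARE (3+7=10). 10 + next roll (10) = 20. Cumulative: 140
Frame 9: STRIKE. 10 + next two rolls (5+5) = 20. Cumulative: 160
Frame 10: SPARE. Sum of all frame-10 rolls (5+5+0) = 10. Cumulative: 170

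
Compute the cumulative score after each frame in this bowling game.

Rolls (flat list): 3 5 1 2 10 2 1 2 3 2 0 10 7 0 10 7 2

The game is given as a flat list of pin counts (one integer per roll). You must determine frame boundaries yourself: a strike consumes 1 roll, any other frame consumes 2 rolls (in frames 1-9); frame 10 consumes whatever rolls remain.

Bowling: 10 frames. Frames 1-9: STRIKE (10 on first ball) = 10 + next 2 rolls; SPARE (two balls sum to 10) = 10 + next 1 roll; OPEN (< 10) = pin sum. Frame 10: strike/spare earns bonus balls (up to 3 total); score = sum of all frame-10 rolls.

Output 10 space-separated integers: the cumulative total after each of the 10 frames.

Answer: 8 11 24 27 32 34 51 58 77 86

Derivation:
Frame 1: OPEN (3+5=8). Cumulative: 8
Frame 2: OPEN (1+2=3). Cumulative: 11
Frame 3: STRIKE. 10 + next two rolls (2+1) = 13. Cumulative: 24
Frame 4: OPEN (2+1=3). Cumulative: 27
Frame 5: OPEN (2+3=5). Cumulative: 32
Frame 6: OPEN (2+0=2). Cumulative: 34
Frame 7: STRIKE. 10 + next two rolls (7+0) = 17. Cumulative: 51
Frame 8: OPEN (7+0=7). Cumulative: 58
Frame 9: STRIKE. 10 + next two rolls (7+2) = 19. Cumulative: 77
Frame 10: OPEN. Sum of all frame-10 rolls (7+2) = 9. Cumulative: 86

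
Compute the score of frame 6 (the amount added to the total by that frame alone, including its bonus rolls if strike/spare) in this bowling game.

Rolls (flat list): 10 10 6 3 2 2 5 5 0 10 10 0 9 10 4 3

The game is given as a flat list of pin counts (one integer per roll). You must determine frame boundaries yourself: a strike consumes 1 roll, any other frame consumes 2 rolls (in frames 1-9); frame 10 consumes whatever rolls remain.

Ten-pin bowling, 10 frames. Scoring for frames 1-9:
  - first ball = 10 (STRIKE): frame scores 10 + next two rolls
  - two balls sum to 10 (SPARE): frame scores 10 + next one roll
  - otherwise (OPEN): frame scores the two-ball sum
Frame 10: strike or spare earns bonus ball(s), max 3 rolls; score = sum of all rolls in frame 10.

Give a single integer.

Answer: 20

Derivation:
Frame 1: STRIKE. 10 + next two rolls (10+6) = 26. Cumulative: 26
Frame 2: STRIKE. 10 + next two rolls (6+3) = 19. Cumulative: 45
Frame 3: OPEN (6+3=9). Cumulative: 54
Frame 4: OPEN (2+2=4). Cumulative: 58
Frame 5: SPARE (5+5=10). 10 + next roll (0) = 10. Cumulative: 68
Frame 6: SPARE (0+10=10). 10 + next roll (10) = 20. Cumulative: 88
Frame 7: STRIKE. 10 + next two rolls (0+9) = 19. Cumulative: 107
Frame 8: OPEN (0+9=9). Cumulative: 116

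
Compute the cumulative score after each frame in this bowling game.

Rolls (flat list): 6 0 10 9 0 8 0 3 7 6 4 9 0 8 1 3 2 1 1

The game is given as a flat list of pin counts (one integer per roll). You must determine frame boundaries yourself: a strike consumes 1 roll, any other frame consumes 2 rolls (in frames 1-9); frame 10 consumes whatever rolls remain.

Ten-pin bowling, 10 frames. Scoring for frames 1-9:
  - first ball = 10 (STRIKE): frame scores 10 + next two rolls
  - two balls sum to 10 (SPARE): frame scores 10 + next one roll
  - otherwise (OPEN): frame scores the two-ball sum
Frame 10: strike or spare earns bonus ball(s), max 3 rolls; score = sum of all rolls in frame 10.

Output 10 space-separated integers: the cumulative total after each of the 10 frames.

Frame 1: OPEN (6+0=6). Cumulative: 6
Frame 2: STRIKE. 10 + next two rolls (9+0) = 19. Cumulative: 25
Frame 3: OPEN (9+0=9). Cumulative: 34
Frame 4: OPEN (8+0=8). Cumulative: 42
Frame 5: SPARE (3+7=10). 10 + next roll (6) = 16. Cumulative: 58
Frame 6: SPARE (6+4=10). 10 + next roll (9) = 19. Cumulative: 77
Frame 7: OPEN (9+0=9). Cumulative: 86
Frame 8: OPEN (8+1=9). Cumulative: 95
Frame 9: OPEN (3+2=5). Cumulative: 100
Frame 10: OPEN. Sum of all frame-10 rolls (1+1) = 2. Cumulative: 102

Answer: 6 25 34 42 58 77 86 95 100 102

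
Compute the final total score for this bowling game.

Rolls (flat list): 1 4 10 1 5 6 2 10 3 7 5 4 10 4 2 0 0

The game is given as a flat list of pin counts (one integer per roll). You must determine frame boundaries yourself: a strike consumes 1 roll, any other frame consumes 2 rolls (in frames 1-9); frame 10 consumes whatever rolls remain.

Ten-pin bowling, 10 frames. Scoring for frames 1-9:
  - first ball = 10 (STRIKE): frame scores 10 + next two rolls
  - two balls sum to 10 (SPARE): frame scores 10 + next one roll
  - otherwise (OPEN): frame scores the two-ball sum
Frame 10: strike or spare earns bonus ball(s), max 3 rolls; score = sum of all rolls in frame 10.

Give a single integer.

Frame 1: OPEN (1+4=5). Cumulative: 5
Frame 2: STRIKE. 10 + next two rolls (1+5) = 16. Cumulative: 21
Frame 3: OPEN (1+5=6). Cumulative: 27
Frame 4: OPEN (6+2=8). Cumulative: 35
Frame 5: STRIKE. 10 + next two rolls (3+7) = 20. Cumulative: 55
Frame 6: SPARE (3+7=10). 10 + next roll (5) = 15. Cumulative: 70
Frame 7: OPEN (5+4=9). Cumulative: 79
Frame 8: STRIKE. 10 + next two rolls (4+2) = 16. Cumulative: 95
Frame 9: OPEN (4+2=6). Cumulative: 101
Frame 10: OPEN. Sum of all frame-10 rolls (0+0) = 0. Cumulative: 101

Answer: 101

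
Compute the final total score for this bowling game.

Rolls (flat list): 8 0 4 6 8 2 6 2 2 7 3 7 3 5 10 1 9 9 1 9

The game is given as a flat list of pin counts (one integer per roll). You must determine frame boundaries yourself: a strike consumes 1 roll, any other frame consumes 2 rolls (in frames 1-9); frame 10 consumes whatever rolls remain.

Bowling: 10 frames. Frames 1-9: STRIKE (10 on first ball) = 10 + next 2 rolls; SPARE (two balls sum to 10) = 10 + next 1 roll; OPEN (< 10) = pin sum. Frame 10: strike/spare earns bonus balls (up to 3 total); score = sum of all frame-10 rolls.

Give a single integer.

Answer: 138

Derivation:
Frame 1: OPEN (8+0=8). Cumulative: 8
Frame 2: SPARE (4+6=10). 10 + next roll (8) = 18. Cumulative: 26
Frame 3: SPARE (8+2=10). 10 + next roll (6) = 16. Cumulative: 42
Frame 4: OPEN (6+2=8). Cumulative: 50
Frame 5: OPEN (2+7=9). Cumulative: 59
Frame 6: SPARE (3+7=10). 10 + next roll (3) = 13. Cumulative: 72
Frame 7: OPEN (3+5=8). Cumulative: 80
Frame 8: STRIKE. 10 + next two rolls (1+9) = 20. Cumulative: 100
Frame 9: SPARE (1+9=10). 10 + next roll (9) = 19. Cumulative: 119
Frame 10: SPARE. Sum of all frame-10 rolls (9+1+9) = 19. Cumulative: 138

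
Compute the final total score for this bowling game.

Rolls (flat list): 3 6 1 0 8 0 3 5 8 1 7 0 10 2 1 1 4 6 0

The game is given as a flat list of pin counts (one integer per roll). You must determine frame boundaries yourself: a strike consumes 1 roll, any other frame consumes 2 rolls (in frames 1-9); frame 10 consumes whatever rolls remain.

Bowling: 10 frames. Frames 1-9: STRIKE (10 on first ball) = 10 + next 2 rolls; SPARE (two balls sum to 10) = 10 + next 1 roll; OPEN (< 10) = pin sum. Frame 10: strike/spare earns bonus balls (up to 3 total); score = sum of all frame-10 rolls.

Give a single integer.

Answer: 69

Derivation:
Frame 1: OPEN (3+6=9). Cumulative: 9
Frame 2: OPEN (1+0=1). Cumulative: 10
Frame 3: OPEN (8+0=8). Cumulative: 18
Frame 4: OPEN (3+5=8). Cumulative: 26
Frame 5: OPEN (8+1=9). Cumulative: 35
Frame 6: OPEN (7+0=7). Cumulative: 42
Frame 7: STRIKE. 10 + next two rolls (2+1) = 13. Cumulative: 55
Frame 8: OPEN (2+1=3). Cumulative: 58
Frame 9: OPEN (1+4=5). Cumulative: 63
Frame 10: OPEN. Sum of all frame-10 rolls (6+0) = 6. Cumulative: 69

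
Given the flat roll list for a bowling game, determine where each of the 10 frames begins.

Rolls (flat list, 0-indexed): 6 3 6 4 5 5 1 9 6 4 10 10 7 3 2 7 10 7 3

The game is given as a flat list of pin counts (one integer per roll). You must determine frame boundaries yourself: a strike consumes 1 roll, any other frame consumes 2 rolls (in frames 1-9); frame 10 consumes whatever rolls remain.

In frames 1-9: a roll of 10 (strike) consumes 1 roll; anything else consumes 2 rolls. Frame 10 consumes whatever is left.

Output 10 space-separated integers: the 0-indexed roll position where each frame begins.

Answer: 0 2 4 6 8 10 11 12 14 16

Derivation:
Frame 1 starts at roll index 0: rolls=6,3 (sum=9), consumes 2 rolls
Frame 2 starts at roll index 2: rolls=6,4 (sum=10), consumes 2 rolls
Frame 3 starts at roll index 4: rolls=5,5 (sum=10), consumes 2 rolls
Frame 4 starts at roll index 6: rolls=1,9 (sum=10), consumes 2 rolls
Frame 5 starts at roll index 8: rolls=6,4 (sum=10), consumes 2 rolls
Frame 6 starts at roll index 10: roll=10 (strike), consumes 1 roll
Frame 7 starts at roll index 11: roll=10 (strike), consumes 1 roll
Frame 8 starts at roll index 12: rolls=7,3 (sum=10), consumes 2 rolls
Frame 9 starts at roll index 14: rolls=2,7 (sum=9), consumes 2 rolls
Frame 10 starts at roll index 16: 3 remaining rolls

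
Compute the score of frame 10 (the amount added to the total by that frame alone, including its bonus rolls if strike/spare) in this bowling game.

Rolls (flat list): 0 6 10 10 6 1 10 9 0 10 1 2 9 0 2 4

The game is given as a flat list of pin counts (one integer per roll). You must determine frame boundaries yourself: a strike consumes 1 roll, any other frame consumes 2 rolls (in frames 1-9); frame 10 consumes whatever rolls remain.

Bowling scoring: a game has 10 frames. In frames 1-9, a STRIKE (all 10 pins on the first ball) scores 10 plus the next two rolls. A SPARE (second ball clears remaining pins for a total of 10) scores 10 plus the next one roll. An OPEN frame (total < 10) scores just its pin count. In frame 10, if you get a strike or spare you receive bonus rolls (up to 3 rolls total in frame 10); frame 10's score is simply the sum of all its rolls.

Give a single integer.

Answer: 6

Derivation:
Frame 1: OPEN (0+6=6). Cumulative: 6
Frame 2: STRIKE. 10 + next two rolls (10+6) = 26. Cumulative: 32
Frame 3: STRIKE. 10 + next two rolls (6+1) = 17. Cumulative: 49
Frame 4: OPEN (6+1=7). Cumulative: 56
Frame 5: STRIKE. 10 + next two rolls (9+0) = 19. Cumulative: 75
Frame 6: OPEN (9+0=9). Cumulative: 84
Frame 7: STRIKE. 10 + next two rolls (1+2) = 13. Cumulative: 97
Frame 8: OPEN (1+2=3). Cumulative: 100
Frame 9: OPEN (9+0=9). Cumulative: 109
Frame 10: OPEN. Sum of all frame-10 rolls (2+4) = 6. Cumulative: 115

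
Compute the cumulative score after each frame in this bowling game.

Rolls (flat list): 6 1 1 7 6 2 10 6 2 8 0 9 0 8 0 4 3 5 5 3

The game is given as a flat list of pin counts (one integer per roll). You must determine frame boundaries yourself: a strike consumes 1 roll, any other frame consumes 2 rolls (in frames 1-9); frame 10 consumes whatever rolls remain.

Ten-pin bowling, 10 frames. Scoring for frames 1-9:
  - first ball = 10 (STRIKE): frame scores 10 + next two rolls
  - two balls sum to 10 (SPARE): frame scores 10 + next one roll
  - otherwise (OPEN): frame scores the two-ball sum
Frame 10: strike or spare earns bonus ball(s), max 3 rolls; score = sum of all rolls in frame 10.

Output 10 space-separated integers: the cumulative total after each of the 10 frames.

Frame 1: OPEN (6+1=7). Cumulative: 7
Frame 2: OPEN (1+7=8). Cumulative: 15
Frame 3: OPEN (6+2=8). Cumulative: 23
Frame 4: STRIKE. 10 + next two rolls (6+2) = 18. Cumulative: 41
Frame 5: OPEN (6+2=8). Cumulative: 49
Frame 6: OPEN (8+0=8). Cumulative: 57
Frame 7: OPEN (9+0=9). Cumulative: 66
Frame 8: OPEN (8+0=8). Cumulative: 74
Frame 9: OPEN (4+3=7). Cumulative: 81
Frame 10: SPARE. Sum of all frame-10 rolls (5+5+3) = 13. Cumulative: 94

Answer: 7 15 23 41 49 57 66 74 81 94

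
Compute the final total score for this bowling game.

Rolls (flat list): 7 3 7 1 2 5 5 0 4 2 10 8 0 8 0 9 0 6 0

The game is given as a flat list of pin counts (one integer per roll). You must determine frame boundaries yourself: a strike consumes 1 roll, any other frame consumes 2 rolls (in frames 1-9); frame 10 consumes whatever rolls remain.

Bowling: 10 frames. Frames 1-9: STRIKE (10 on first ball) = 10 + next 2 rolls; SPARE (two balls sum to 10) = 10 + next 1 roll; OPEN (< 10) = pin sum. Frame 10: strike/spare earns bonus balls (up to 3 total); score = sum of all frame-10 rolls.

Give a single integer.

Answer: 92

Derivation:
Frame 1: SPARE (7+3=10). 10 + next roll (7) = 17. Cumulative: 17
Frame 2: OPEN (7+1=8). Cumulative: 25
Frame 3: OPEN (2+5=7). Cumulative: 32
Frame 4: OPEN (5+0=5). Cumulative: 37
Frame 5: OPEN (4+2=6). Cumulative: 43
Frame 6: STRIKE. 10 + next two rolls (8+0) = 18. Cumulative: 61
Frame 7: OPEN (8+0=8). Cumulative: 69
Frame 8: OPEN (8+0=8). Cumulative: 77
Frame 9: OPEN (9+0=9). Cumulative: 86
Frame 10: OPEN. Sum of all frame-10 rolls (6+0) = 6. Cumulative: 92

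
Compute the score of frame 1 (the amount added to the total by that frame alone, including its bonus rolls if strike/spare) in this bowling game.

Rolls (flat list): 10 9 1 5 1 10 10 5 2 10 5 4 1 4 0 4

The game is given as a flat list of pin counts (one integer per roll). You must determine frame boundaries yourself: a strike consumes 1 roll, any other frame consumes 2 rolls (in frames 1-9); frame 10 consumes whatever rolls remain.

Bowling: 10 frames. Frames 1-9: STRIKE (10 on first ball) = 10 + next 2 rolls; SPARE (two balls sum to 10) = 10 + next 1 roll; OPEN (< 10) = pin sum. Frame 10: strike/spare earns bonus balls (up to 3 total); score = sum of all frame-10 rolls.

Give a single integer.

Answer: 20

Derivation:
Frame 1: STRIKE. 10 + next two rolls (9+1) = 20. Cumulative: 20
Frame 2: SPARE (9+1=10). 10 + next roll (5) = 15. Cumulative: 35
Frame 3: OPEN (5+1=6). Cumulative: 41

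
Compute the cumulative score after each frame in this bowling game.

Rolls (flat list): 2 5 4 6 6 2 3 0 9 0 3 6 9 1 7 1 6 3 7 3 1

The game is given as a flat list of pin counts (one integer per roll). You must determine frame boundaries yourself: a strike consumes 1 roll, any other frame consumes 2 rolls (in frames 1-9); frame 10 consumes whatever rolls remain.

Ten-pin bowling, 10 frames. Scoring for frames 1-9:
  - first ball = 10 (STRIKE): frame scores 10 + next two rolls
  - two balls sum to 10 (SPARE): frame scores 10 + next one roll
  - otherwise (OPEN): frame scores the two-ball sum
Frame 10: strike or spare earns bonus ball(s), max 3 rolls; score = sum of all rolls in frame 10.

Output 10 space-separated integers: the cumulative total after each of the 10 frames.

Frame 1: OPEN (2+5=7). Cumulative: 7
Frame 2: SPARE (4+6=10). 10 + next roll (6) = 16. Cumulative: 23
Frame 3: OPEN (6+2=8). Cumulative: 31
Frame 4: OPEN (3+0=3). Cumulative: 34
Frame 5: OPEN (9+0=9). Cumulative: 43
Frame 6: OPEN (3+6=9). Cumulative: 52
Frame 7: SPARE (9+1=10). 10 + next roll (7) = 17. Cumulative: 69
Frame 8: OPEN (7+1=8). Cumulative: 77
Frame 9: OPEN (6+3=9). Cumulative: 86
Frame 10: SPARE. Sum of all frame-10 rolls (7+3+1) = 11. Cumulative: 97

Answer: 7 23 31 34 43 52 69 77 86 97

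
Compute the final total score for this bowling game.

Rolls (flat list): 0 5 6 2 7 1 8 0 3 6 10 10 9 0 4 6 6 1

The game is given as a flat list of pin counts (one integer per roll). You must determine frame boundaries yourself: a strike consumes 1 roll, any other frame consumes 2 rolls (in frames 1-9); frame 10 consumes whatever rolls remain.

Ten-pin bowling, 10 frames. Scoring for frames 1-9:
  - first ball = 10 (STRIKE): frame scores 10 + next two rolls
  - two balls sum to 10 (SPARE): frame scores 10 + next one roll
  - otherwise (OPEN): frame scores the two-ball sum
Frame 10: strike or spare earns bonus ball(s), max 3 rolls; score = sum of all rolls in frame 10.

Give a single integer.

Frame 1: OPEN (0+5=5). Cumulative: 5
Frame 2: OPEN (6+2=8). Cumulative: 13
Frame 3: OPEN (7+1=8). Cumulative: 21
Frame 4: OPEN (8+0=8). Cumulative: 29
Frame 5: OPEN (3+6=9). Cumulative: 38
Frame 6: STRIKE. 10 + next two rolls (10+9) = 29. Cumulative: 67
Frame 7: STRIKE. 10 + next two rolls (9+0) = 19. Cumulative: 86
Frame 8: OPEN (9+0=9). Cumulative: 95
Frame 9: SPARE (4+6=10). 10 + next roll (6) = 16. Cumulative: 111
Frame 10: OPEN. Sum of all frame-10 rolls (6+1) = 7. Cumulative: 118

Answer: 118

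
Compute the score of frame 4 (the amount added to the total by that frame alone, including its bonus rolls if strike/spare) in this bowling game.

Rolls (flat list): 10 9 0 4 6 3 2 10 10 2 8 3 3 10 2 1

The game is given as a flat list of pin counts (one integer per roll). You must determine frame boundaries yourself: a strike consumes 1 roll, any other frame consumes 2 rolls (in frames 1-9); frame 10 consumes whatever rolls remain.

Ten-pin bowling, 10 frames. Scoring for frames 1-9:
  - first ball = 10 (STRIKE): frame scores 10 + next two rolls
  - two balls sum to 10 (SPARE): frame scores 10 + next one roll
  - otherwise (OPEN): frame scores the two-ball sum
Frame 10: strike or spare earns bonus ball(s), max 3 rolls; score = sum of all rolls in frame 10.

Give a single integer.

Answer: 5

Derivation:
Frame 1: STRIKE. 10 + next two rolls (9+0) = 19. Cumulative: 19
Frame 2: OPEN (9+0=9). Cumulative: 28
Frame 3: SPARE (4+6=10). 10 + next roll (3) = 13. Cumulative: 41
Frame 4: OPEN (3+2=5). Cumulative: 46
Frame 5: STRIKE. 10 + next two rolls (10+2) = 22. Cumulative: 68
Frame 6: STRIKE. 10 + next two rolls (2+8) = 20. Cumulative: 88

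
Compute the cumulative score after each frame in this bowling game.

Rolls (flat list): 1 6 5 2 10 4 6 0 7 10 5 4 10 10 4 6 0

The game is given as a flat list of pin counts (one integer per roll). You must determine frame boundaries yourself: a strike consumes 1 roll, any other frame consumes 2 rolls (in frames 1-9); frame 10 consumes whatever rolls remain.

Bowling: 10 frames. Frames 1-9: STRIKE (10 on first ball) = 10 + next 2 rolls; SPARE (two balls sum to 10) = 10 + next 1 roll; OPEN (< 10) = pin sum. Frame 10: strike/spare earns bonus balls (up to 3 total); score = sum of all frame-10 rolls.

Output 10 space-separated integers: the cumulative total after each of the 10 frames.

Frame 1: OPEN (1+6=7). Cumulative: 7
Frame 2: OPEN (5+2=7). Cumulative: 14
Frame 3: STRIKE. 10 + next two rolls (4+6) = 20. Cumulative: 34
Frame 4: SPARE (4+6=10). 10 + next roll (0) = 10. Cumulative: 44
Frame 5: OPEN (0+7=7). Cumulative: 51
Frame 6: STRIKE. 10 + next two rolls (5+4) = 19. Cumulative: 70
Frame 7: OPEN (5+4=9). Cumulative: 79
Frame 8: STRIKE. 10 + next two rolls (10+4) = 24. Cumulative: 103
Frame 9: STRIKE. 10 + next two rolls (4+6) = 20. Cumulative: 123
Frame 10: SPARE. Sum of all frame-10 rolls (4+6+0) = 10. Cumulative: 133

Answer: 7 14 34 44 51 70 79 103 123 133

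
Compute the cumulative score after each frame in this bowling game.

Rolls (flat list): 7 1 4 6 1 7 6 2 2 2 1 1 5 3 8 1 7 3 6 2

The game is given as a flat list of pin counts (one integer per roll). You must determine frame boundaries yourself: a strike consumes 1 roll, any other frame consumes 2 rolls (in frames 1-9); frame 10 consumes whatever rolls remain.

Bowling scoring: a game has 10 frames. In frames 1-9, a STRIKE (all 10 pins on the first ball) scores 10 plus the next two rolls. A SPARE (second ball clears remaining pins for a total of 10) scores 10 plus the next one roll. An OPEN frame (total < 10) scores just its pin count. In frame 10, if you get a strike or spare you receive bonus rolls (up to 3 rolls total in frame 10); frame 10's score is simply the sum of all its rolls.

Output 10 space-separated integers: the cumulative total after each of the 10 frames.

Answer: 8 19 27 35 39 41 49 58 74 82

Derivation:
Frame 1: OPEN (7+1=8). Cumulative: 8
Frame 2: SPARE (4+6=10). 10 + next roll (1) = 11. Cumulative: 19
Frame 3: OPEN (1+7=8). Cumulative: 27
Frame 4: OPEN (6+2=8). Cumulative: 35
Frame 5: OPEN (2+2=4). Cumulative: 39
Frame 6: OPEN (1+1=2). Cumulative: 41
Frame 7: OPEN (5+3=8). Cumulative: 49
Frame 8: OPEN (8+1=9). Cumulative: 58
Frame 9: SPARE (7+3=10). 10 + next roll (6) = 16. Cumulative: 74
Frame 10: OPEN. Sum of all frame-10 rolls (6+2) = 8. Cumulative: 82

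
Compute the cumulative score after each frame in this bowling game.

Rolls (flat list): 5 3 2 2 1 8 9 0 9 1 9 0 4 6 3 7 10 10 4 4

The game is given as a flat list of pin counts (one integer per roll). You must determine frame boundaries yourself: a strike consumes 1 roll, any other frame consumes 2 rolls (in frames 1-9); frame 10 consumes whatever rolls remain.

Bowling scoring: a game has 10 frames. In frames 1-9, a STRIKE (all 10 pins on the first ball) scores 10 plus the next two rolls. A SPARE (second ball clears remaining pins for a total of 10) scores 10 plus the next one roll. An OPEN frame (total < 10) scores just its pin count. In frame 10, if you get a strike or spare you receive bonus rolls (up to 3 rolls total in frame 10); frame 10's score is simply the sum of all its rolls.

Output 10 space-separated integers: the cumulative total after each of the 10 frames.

Frame 1: OPEN (5+3=8). Cumulative: 8
Frame 2: OPEN (2+2=4). Cumulative: 12
Frame 3: OPEN (1+8=9). Cumulative: 21
Frame 4: OPEN (9+0=9). Cumulative: 30
Frame 5: SPARE (9+1=10). 10 + next roll (9) = 19. Cumulative: 49
Frame 6: OPEN (9+0=9). Cumulative: 58
Frame 7: SPARE (4+6=10). 10 + next roll (3) = 13. Cumulative: 71
Frame 8: SPARE (3+7=10). 10 + next roll (10) = 20. Cumulative: 91
Frame 9: STRIKE. 10 + next two rolls (10+4) = 24. Cumulative: 115
Frame 10: STRIKE. Sum of all frame-10 rolls (10+4+4) = 18. Cumulative: 133

Answer: 8 12 21 30 49 58 71 91 115 133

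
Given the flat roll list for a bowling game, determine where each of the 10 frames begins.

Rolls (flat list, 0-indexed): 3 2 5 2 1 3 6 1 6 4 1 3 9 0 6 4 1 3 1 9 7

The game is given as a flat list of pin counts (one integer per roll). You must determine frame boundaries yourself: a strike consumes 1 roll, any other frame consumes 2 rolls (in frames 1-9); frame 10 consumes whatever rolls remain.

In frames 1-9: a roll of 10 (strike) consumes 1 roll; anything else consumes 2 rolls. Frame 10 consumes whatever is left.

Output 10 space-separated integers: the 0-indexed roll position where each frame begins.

Frame 1 starts at roll index 0: rolls=3,2 (sum=5), consumes 2 rolls
Frame 2 starts at roll index 2: rolls=5,2 (sum=7), consumes 2 rolls
Frame 3 starts at roll index 4: rolls=1,3 (sum=4), consumes 2 rolls
Frame 4 starts at roll index 6: rolls=6,1 (sum=7), consumes 2 rolls
Frame 5 starts at roll index 8: rolls=6,4 (sum=10), consumes 2 rolls
Frame 6 starts at roll index 10: rolls=1,3 (sum=4), consumes 2 rolls
Frame 7 starts at roll index 12: rolls=9,0 (sum=9), consumes 2 rolls
Frame 8 starts at roll index 14: rolls=6,4 (sum=10), consumes 2 rolls
Frame 9 starts at roll index 16: rolls=1,3 (sum=4), consumes 2 rolls
Frame 10 starts at roll index 18: 3 remaining rolls

Answer: 0 2 4 6 8 10 12 14 16 18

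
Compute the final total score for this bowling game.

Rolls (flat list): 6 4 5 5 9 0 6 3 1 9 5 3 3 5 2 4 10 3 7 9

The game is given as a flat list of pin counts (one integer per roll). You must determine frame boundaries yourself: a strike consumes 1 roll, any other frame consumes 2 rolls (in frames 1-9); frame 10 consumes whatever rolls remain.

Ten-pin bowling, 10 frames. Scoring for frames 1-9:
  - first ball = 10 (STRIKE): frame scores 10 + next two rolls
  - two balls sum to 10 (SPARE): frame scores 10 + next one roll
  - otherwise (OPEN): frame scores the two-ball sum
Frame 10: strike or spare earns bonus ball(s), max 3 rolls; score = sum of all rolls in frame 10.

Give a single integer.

Answer: 128

Derivation:
Frame 1: SPARE (6+4=10). 10 + next roll (5) = 15. Cumulative: 15
Frame 2: SPARE (5+5=10). 10 + next roll (9) = 19. Cumulative: 34
Frame 3: OPEN (9+0=9). Cumulative: 43
Frame 4: OPEN (6+3=9). Cumulative: 52
Frame 5: SPARE (1+9=10). 10 + next roll (5) = 15. Cumulative: 67
Frame 6: OPEN (5+3=8). Cumulative: 75
Frame 7: OPEN (3+5=8). Cumulative: 83
Frame 8: OPEN (2+4=6). Cumulative: 89
Frame 9: STRIKE. 10 + next two rolls (3+7) = 20. Cumulative: 109
Frame 10: SPARE. Sum of all frame-10 rolls (3+7+9) = 19. Cumulative: 128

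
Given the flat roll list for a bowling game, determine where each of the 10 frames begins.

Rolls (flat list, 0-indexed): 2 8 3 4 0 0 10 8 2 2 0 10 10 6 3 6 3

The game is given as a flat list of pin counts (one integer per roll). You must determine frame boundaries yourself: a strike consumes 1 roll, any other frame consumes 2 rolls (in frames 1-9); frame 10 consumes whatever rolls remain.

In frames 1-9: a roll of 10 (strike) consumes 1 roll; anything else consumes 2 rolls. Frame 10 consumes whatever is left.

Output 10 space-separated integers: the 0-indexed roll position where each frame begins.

Frame 1 starts at roll index 0: rolls=2,8 (sum=10), consumes 2 rolls
Frame 2 starts at roll index 2: rolls=3,4 (sum=7), consumes 2 rolls
Frame 3 starts at roll index 4: rolls=0,0 (sum=0), consumes 2 rolls
Frame 4 starts at roll index 6: roll=10 (strike), consumes 1 roll
Frame 5 starts at roll index 7: rolls=8,2 (sum=10), consumes 2 rolls
Frame 6 starts at roll index 9: rolls=2,0 (sum=2), consumes 2 rolls
Frame 7 starts at roll index 11: roll=10 (strike), consumes 1 roll
Frame 8 starts at roll index 12: roll=10 (strike), consumes 1 roll
Frame 9 starts at roll index 13: rolls=6,3 (sum=9), consumes 2 rolls
Frame 10 starts at roll index 15: 2 remaining rolls

Answer: 0 2 4 6 7 9 11 12 13 15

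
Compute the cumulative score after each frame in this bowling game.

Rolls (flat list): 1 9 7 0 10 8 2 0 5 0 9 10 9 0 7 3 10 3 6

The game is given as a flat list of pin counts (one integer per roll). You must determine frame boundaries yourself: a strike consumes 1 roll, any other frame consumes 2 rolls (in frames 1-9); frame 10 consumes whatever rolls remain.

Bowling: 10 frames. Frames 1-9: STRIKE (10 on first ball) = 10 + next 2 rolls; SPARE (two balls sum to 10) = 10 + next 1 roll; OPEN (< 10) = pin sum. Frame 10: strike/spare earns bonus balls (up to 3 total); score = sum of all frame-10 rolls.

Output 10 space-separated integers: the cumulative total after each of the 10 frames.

Answer: 17 24 44 54 59 68 87 96 116 135

Derivation:
Frame 1: SPARE (1+9=10). 10 + next roll (7) = 17. Cumulative: 17
Frame 2: OPEN (7+0=7). Cumulative: 24
Frame 3: STRIKE. 10 + next two rolls (8+2) = 20. Cumulative: 44
Frame 4: SPARE (8+2=10). 10 + next roll (0) = 10. Cumulative: 54
Frame 5: OPEN (0+5=5). Cumulative: 59
Frame 6: OPEN (0+9=9). Cumulative: 68
Frame 7: STRIKE. 10 + next two rolls (9+0) = 19. Cumulative: 87
Frame 8: OPEN (9+0=9). Cumulative: 96
Frame 9: SPARE (7+3=10). 10 + next roll (10) = 20. Cumulative: 116
Frame 10: STRIKE. Sum of all frame-10 rolls (10+3+6) = 19. Cumulative: 135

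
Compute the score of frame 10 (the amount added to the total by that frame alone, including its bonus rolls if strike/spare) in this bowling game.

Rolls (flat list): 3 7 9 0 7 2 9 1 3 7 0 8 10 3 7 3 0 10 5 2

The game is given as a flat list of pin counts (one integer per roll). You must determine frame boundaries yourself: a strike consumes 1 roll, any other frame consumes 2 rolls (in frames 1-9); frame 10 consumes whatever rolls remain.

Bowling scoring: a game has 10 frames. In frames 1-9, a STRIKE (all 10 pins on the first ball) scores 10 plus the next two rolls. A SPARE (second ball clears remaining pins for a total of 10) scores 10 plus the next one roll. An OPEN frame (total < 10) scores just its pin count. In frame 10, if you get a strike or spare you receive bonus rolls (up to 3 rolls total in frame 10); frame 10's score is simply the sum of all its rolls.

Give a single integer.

Answer: 17

Derivation:
Frame 1: SPARE (3+7=10). 10 + next roll (9) = 19. Cumulative: 19
Frame 2: OPEN (9+0=9). Cumulative: 28
Frame 3: OPEN (7+2=9). Cumulative: 37
Frame 4: SPARE (9+1=10). 10 + next roll (3) = 13. Cumulative: 50
Frame 5: SPARE (3+7=10). 10 + next roll (0) = 10. Cumulative: 60
Frame 6: OPEN (0+8=8). Cumulative: 68
Frame 7: STRIKE. 10 + next two rolls (3+7) = 20. Cumulative: 88
Frame 8: SPARE (3+7=10). 10 + next roll (3) = 13. Cumulative: 101
Frame 9: OPEN (3+0=3). Cumulative: 104
Frame 10: STRIKE. Sum of all frame-10 rolls (10+5+2) = 17. Cumulative: 121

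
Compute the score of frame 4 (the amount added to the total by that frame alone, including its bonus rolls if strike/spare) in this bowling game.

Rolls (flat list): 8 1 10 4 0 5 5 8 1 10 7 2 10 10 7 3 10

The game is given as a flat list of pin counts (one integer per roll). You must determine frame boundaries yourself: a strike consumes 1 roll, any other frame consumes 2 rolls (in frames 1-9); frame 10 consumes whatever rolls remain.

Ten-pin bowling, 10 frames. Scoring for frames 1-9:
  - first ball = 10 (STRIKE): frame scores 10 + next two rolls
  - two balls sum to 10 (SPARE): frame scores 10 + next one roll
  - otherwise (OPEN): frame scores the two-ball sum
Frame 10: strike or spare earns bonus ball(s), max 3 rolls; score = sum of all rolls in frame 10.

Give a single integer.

Frame 1: OPEN (8+1=9). Cumulative: 9
Frame 2: STRIKE. 10 + next two rolls (4+0) = 14. Cumulative: 23
Frame 3: OPEN (4+0=4). Cumulative: 27
Frame 4: SPARE (5+5=10). 10 + next roll (8) = 18. Cumulative: 45
Frame 5: OPEN (8+1=9). Cumulative: 54
Frame 6: STRIKE. 10 + next two rolls (7+2) = 19. Cumulative: 73

Answer: 18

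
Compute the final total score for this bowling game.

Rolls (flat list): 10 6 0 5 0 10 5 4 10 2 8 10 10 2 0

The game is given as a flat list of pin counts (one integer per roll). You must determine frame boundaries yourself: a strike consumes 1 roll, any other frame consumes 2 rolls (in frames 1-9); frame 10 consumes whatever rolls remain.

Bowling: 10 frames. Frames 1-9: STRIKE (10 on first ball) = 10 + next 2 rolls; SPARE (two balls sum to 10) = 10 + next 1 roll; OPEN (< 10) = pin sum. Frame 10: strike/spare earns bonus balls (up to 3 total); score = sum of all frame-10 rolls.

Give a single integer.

Frame 1: STRIKE. 10 + next two rolls (6+0) = 16. Cumulative: 16
Frame 2: OPEN (6+0=6). Cumulative: 22
Frame 3: OPEN (5+0=5). Cumulative: 27
Frame 4: STRIKE. 10 + next two rolls (5+4) = 19. Cumulative: 46
Frame 5: OPEN (5+4=9). Cumulative: 55
Frame 6: STRIKE. 10 + next two rolls (2+8) = 20. Cumulative: 75
Frame 7: SPARE (2+8=10). 10 + next roll (10) = 20. Cumulative: 95
Frame 8: STRIKE. 10 + next two rolls (10+2) = 22. Cumulative: 117
Frame 9: STRIKE. 10 + next two rolls (2+0) = 12. Cumulative: 129
Frame 10: OPEN. Sum of all frame-10 rolls (2+0) = 2. Cumulative: 131

Answer: 131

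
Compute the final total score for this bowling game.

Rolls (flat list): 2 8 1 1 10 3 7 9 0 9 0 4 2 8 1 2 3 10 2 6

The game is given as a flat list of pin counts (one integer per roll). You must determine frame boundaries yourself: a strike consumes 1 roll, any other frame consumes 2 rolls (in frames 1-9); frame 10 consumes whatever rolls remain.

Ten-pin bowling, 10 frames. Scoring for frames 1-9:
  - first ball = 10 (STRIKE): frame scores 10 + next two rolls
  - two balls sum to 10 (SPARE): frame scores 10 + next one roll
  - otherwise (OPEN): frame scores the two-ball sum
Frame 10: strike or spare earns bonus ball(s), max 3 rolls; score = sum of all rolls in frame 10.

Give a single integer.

Answer: 108

Derivation:
Frame 1: SPARE (2+8=10). 10 + next roll (1) = 11. Cumulative: 11
Frame 2: OPEN (1+1=2). Cumulative: 13
Frame 3: STRIKE. 10 + next two rolls (3+7) = 20. Cumulative: 33
Frame 4: SPARE (3+7=10). 10 + next roll (9) = 19. Cumulative: 52
Frame 5: OPEN (9+0=9). Cumulative: 61
Frame 6: OPEN (9+0=9). Cumulative: 70
Frame 7: OPEN (4+2=6). Cumulative: 76
Frame 8: OPEN (8+1=9). Cumulative: 85
Frame 9: OPEN (2+3=5). Cumulative: 90
Frame 10: STRIKE. Sum of all frame-10 rolls (10+2+6) = 18. Cumulative: 108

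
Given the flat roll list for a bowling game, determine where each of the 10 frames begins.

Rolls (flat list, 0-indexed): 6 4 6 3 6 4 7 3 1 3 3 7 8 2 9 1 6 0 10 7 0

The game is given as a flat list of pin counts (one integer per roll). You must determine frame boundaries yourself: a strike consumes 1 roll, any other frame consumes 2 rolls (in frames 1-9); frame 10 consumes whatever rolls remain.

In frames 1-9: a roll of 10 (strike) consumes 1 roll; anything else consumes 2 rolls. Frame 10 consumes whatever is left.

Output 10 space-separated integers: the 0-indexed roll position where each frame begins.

Frame 1 starts at roll index 0: rolls=6,4 (sum=10), consumes 2 rolls
Frame 2 starts at roll index 2: rolls=6,3 (sum=9), consumes 2 rolls
Frame 3 starts at roll index 4: rolls=6,4 (sum=10), consumes 2 rolls
Frame 4 starts at roll index 6: rolls=7,3 (sum=10), consumes 2 rolls
Frame 5 starts at roll index 8: rolls=1,3 (sum=4), consumes 2 rolls
Frame 6 starts at roll index 10: rolls=3,7 (sum=10), consumes 2 rolls
Frame 7 starts at roll index 12: rolls=8,2 (sum=10), consumes 2 rolls
Frame 8 starts at roll index 14: rolls=9,1 (sum=10), consumes 2 rolls
Frame 9 starts at roll index 16: rolls=6,0 (sum=6), consumes 2 rolls
Frame 10 starts at roll index 18: 3 remaining rolls

Answer: 0 2 4 6 8 10 12 14 16 18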